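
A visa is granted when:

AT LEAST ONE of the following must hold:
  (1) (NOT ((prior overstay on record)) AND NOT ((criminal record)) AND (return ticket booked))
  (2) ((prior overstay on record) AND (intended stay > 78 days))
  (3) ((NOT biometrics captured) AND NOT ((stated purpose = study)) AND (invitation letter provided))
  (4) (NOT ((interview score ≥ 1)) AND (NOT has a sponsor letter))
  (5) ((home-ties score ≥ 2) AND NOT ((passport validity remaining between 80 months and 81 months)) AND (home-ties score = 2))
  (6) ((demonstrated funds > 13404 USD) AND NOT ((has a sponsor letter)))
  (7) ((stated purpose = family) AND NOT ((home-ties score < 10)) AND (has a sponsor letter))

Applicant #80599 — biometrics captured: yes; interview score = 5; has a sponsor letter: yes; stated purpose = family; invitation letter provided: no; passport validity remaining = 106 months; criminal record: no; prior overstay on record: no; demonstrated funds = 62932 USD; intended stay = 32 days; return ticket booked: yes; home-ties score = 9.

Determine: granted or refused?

Granted

Atomic conditions:
  prior overstay on record: no → false
  criminal record: no → false
  return ticket booked: yes → true
  intended stay > 78 days: 32 > 78 is false
  NOT biometrics captured: yes → false
  stated purpose = study: family == study is false
  invitation letter provided: no → false
  interview score ≥ 1: 5 ≥ 1 is true
  NOT has a sponsor letter: yes → false
  home-ties score ≥ 2: 9 ≥ 2 is true
  passport validity remaining between 80 months and 81 months: 106 in [80, 81] is false
  home-ties score = 2: 9 == 2 is false
  demonstrated funds > 13404 USD: 62932 > 13404 is true
  has a sponsor letter: yes → true
  stated purpose = family: family == family is true
  home-ties score < 10: 9 < 10 is true
Combine:
[1.1] NOT false = true
[1.2] NOT false = true
[1] true AND true AND true = true
[2] false AND false = false
[3.2] NOT false = true
[3] false AND true AND false = false
[4.1] NOT true = false
[4] false AND false = false
[5.2] NOT false = true
[5] true AND true AND false = false
[6.2] NOT true = false
[6] true AND false = false
[7.2] NOT true = false
[7] true AND false AND true = false
[root] true OR false OR false OR false OR false OR false OR false = true
Overall: true → granted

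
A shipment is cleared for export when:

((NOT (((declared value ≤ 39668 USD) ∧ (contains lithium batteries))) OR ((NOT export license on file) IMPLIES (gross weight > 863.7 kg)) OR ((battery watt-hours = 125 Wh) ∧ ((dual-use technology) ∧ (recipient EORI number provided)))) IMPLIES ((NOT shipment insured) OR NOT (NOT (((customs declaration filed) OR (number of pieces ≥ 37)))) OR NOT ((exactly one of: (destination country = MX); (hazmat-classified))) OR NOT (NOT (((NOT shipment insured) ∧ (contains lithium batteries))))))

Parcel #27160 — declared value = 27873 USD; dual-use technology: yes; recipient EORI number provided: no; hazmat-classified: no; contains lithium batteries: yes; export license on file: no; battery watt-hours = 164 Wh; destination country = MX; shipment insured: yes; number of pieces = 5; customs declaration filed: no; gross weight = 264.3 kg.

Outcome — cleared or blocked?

Atomic conditions:
  declared value ≤ 39668 USD: 27873 ≤ 39668 is true
  contains lithium batteries: yes → true
  NOT export license on file: no → true
  gross weight > 863.7 kg: 264.3 > 863.7 is false
  battery watt-hours = 125 Wh: 164 == 125 is false
  dual-use technology: yes → true
  recipient EORI number provided: no → false
  NOT shipment insured: yes → false
  customs declaration filed: no → false
  number of pieces ≥ 37: 5 ≥ 37 is false
  destination country = MX: MX == MX is true
  hazmat-classified: no → false
Combine:
[1.1.1] true AND true = true
[1.1] NOT true = false
[1.2] true → false = false
[1.3.2] true AND false = false
[1.3] false AND false = false
[1] false OR false OR false = false
[2.2.1.1] false OR false = false
[2.2.1] NOT false = true
[2.2] NOT true = false
[2.3.1] exactly-one(true, false) = true
[2.3] NOT true = false
[2.4.1.1] false AND true = false
[2.4.1] NOT false = true
[2.4] NOT true = false
[2] false OR false OR false OR false = false
[root] false → false (antecedent false ⇒ implication holds) = true
Overall: true → cleared

Cleared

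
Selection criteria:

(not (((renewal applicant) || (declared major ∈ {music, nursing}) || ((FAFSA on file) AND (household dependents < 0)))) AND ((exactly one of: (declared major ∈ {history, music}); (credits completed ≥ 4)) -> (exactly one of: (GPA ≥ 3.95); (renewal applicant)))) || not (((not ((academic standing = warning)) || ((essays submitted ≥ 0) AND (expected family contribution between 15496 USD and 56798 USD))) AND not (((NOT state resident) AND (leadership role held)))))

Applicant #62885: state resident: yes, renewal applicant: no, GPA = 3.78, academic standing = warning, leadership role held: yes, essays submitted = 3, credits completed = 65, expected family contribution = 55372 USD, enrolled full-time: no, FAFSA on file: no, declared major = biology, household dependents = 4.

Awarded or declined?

Atomic conditions:
  renewal applicant: no → false
  declared major ∈ {music, nursing}: biology is not in the set → false
  FAFSA on file: no → false
  household dependents < 0: 4 < 0 is false
  declared major ∈ {history, music}: biology is not in the set → false
  credits completed ≥ 4: 65 ≥ 4 is true
  GPA ≥ 3.95: 3.78 ≥ 3.95 is false
  academic standing = warning: warning == warning is true
  essays submitted ≥ 0: 3 ≥ 0 is true
  expected family contribution between 15496 USD and 56798 USD: 55372 in [15496, 56798] is true
  NOT state resident: yes → false
  leadership role held: yes → true
Combine:
[1.1.1.3] false AND false = false
[1.1.1] false OR false OR false = false
[1.1] NOT false = true
[1.2.1] exactly-one(false, true) = true
[1.2.2] exactly-one(false, false) = false
[1.2] true → false = false
[1] true AND false = false
[2.1.1.1] NOT true = false
[2.1.1.2] true AND true = true
[2.1.1] false OR true = true
[2.1.2.1] false AND true = false
[2.1.2] NOT false = true
[2.1] true AND true = true
[2] NOT true = false
[root] false OR false = false
Overall: false → declined

Declined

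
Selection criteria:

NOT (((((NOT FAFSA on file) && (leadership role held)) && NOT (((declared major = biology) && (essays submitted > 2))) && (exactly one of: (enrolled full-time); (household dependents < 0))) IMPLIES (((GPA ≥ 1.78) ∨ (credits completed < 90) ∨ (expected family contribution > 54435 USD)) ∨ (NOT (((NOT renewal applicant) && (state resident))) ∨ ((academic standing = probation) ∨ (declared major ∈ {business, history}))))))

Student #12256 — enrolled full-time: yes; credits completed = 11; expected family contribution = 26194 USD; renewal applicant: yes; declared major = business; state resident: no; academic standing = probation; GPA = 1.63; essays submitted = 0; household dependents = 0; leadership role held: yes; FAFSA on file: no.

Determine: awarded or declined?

Atomic conditions:
  NOT FAFSA on file: no → true
  leadership role held: yes → true
  declared major = biology: business == biology is false
  essays submitted > 2: 0 > 2 is false
  enrolled full-time: yes → true
  household dependents < 0: 0 < 0 is false
  GPA ≥ 1.78: 1.63 ≥ 1.78 is false
  credits completed < 90: 11 < 90 is true
  expected family contribution > 54435 USD: 26194 > 54435 is false
  NOT renewal applicant: yes → false
  state resident: no → false
  academic standing = probation: probation == probation is true
  declared major ∈ {business, history}: business is in the set → true
Combine:
[1.1.1] true AND true = true
[1.1.2.1] false AND false = false
[1.1.2] NOT false = true
[1.1.3] exactly-one(true, false) = true
[1.1] true AND true AND true = true
[1.2.1] false OR true OR false = true
[1.2.2.1.1] false AND false = false
[1.2.2.1] NOT false = true
[1.2.2.2] true OR true = true
[1.2.2] true OR true = true
[1.2] true OR true = true
[1] true → true = true
[root] NOT true = false
Overall: false → declined

Declined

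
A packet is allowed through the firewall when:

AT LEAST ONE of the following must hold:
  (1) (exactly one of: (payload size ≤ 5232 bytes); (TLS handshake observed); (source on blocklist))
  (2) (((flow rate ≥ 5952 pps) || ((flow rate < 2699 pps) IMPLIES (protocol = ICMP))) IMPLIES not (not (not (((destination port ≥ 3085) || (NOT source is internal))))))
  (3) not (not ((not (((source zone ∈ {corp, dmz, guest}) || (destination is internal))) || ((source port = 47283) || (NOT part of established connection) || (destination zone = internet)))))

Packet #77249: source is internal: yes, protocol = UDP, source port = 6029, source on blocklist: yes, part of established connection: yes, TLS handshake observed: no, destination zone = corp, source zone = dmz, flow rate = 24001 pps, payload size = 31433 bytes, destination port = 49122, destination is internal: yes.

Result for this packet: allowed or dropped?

Allowed

Atomic conditions:
  payload size ≤ 5232 bytes: 31433 ≤ 5232 is false
  TLS handshake observed: no → false
  source on blocklist: yes → true
  flow rate ≥ 5952 pps: 24001 ≥ 5952 is true
  flow rate < 2699 pps: 24001 < 2699 is false
  protocol = ICMP: UDP == ICMP is false
  destination port ≥ 3085: 49122 ≥ 3085 is true
  NOT source is internal: yes → false
  source zone ∈ {corp, dmz, guest}: dmz is in the set → true
  destination is internal: yes → true
  source port = 47283: 6029 == 47283 is false
  NOT part of established connection: yes → false
  destination zone = internet: corp == internet is false
Combine:
[1] exactly-one(false, false, true) = true
[2.1.2] false → false (antecedent false ⇒ implication holds) = true
[2.1] true OR true = true
[2.2.1.1.1] true OR false = true
[2.2.1.1] NOT true = false
[2.2.1] NOT false = true
[2.2] NOT true = false
[2] true → false = false
[3.1.1.1.1] true OR true = true
[3.1.1.1] NOT true = false
[3.1.1.2] false OR false OR false = false
[3.1.1] false OR false = false
[3.1] NOT false = true
[3] NOT true = false
[root] true OR false OR false = true
Overall: true → allowed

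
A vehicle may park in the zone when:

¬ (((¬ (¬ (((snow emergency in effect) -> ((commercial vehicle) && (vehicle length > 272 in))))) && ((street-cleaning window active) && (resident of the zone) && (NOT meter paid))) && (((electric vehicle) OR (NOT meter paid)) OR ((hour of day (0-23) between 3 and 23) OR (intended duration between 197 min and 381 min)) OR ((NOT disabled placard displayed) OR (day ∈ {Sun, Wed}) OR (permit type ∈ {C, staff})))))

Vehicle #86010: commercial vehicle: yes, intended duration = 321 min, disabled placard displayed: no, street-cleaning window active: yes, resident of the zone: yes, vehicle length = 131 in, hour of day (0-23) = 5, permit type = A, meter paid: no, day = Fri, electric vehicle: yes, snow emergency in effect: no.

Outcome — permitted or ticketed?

Ticketed

Atomic conditions:
  snow emergency in effect: no → false
  commercial vehicle: yes → true
  vehicle length > 272 in: 131 > 272 is false
  street-cleaning window active: yes → true
  resident of the zone: yes → true
  NOT meter paid: no → true
  electric vehicle: yes → true
  hour of day (0-23) between 3 and 23: 5 in [3, 23] is true
  intended duration between 197 min and 381 min: 321 in [197, 381] is true
  NOT disabled placard displayed: no → true
  day ∈ {Sun, Wed}: Fri is not in the set → false
  permit type ∈ {C, staff}: A is not in the set → false
Combine:
[1.1.1.1.1.2] true AND false = false
[1.1.1.1.1] false → false (antecedent false ⇒ implication holds) = true
[1.1.1.1] NOT true = false
[1.1.1] NOT false = true
[1.1.2] true AND true AND true = true
[1.1] true AND true = true
[1.2.1] true OR true = true
[1.2.2] true OR true = true
[1.2.3] true OR false OR false = true
[1.2] true OR true OR true = true
[1] true AND true = true
[root] NOT true = false
Overall: false → ticketed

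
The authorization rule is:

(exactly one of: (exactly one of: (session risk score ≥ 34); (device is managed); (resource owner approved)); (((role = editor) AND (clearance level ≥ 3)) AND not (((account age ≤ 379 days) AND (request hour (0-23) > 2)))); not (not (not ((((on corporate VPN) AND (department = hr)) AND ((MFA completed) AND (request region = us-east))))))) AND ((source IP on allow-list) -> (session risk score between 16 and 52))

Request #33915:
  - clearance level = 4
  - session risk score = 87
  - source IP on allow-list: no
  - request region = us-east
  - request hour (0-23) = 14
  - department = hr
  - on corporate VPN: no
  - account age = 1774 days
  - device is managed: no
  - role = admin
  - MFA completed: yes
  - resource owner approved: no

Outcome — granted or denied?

Denied

Atomic conditions:
  session risk score ≥ 34: 87 ≥ 34 is true
  device is managed: no → false
  resource owner approved: no → false
  role = editor: admin == editor is false
  clearance level ≥ 3: 4 ≥ 3 is true
  account age ≤ 379 days: 1774 ≤ 379 is false
  request hour (0-23) > 2: 14 > 2 is true
  on corporate VPN: no → false
  department = hr: hr == hr is true
  MFA completed: yes → true
  request region = us-east: us-east == us-east is true
  source IP on allow-list: no → false
  session risk score between 16 and 52: 87 in [16, 52] is false
Combine:
[1.1] exactly-one(true, false, false) = true
[1.2.1] false AND true = false
[1.2.2.1] false AND true = false
[1.2.2] NOT false = true
[1.2] false AND true = false
[1.3.1.1.1.1] false AND true = false
[1.3.1.1.1.2] true AND true = true
[1.3.1.1.1] false AND true = false
[1.3.1.1] NOT false = true
[1.3.1] NOT true = false
[1.3] NOT false = true
[1] exactly-one(true, false, true) = false
[2] false → false (antecedent false ⇒ implication holds) = true
[root] false AND true = false
Overall: false → denied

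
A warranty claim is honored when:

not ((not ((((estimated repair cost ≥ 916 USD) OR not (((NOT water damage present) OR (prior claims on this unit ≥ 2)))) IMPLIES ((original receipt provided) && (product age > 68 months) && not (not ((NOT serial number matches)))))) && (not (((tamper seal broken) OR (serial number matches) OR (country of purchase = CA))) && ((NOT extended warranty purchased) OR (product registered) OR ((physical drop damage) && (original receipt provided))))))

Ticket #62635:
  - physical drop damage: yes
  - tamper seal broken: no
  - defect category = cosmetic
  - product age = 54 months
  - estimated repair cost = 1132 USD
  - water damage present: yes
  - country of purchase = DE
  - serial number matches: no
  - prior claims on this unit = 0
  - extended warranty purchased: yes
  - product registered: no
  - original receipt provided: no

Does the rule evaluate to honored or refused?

Atomic conditions:
  estimated repair cost ≥ 916 USD: 1132 ≥ 916 is true
  NOT water damage present: yes → false
  prior claims on this unit ≥ 2: 0 ≥ 2 is false
  original receipt provided: no → false
  product age > 68 months: 54 > 68 is false
  NOT serial number matches: no → true
  tamper seal broken: no → false
  serial number matches: no → false
  country of purchase = CA: DE == CA is false
  NOT extended warranty purchased: yes → false
  product registered: no → false
  physical drop damage: yes → true
Combine:
[1.1.1.1.2.1] false OR false = false
[1.1.1.1.2] NOT false = true
[1.1.1.1] true OR true = true
[1.1.1.2.3.1] NOT true = false
[1.1.1.2.3] NOT false = true
[1.1.1.2] false AND false AND true = false
[1.1.1] true → false = false
[1.1] NOT false = true
[1.2.1.1] false OR false OR false = false
[1.2.1] NOT false = true
[1.2.2.3] true AND false = false
[1.2.2] false OR false OR false = false
[1.2] true AND false = false
[1] true AND false = false
[root] NOT false = true
Overall: true → honored

Honored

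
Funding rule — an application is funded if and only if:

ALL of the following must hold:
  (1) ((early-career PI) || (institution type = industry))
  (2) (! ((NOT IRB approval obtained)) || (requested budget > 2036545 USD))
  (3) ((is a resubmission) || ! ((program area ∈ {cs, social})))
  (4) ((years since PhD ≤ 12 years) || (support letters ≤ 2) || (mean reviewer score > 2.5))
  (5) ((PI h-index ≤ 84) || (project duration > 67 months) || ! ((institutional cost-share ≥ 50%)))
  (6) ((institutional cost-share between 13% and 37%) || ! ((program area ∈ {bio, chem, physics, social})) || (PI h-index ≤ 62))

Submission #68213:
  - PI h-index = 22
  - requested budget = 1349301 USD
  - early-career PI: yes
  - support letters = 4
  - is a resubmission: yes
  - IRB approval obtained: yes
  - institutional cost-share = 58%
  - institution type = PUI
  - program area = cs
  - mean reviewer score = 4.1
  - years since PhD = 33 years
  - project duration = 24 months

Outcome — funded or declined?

Funded

Atomic conditions:
  early-career PI: yes → true
  institution type = industry: PUI == industry is false
  NOT IRB approval obtained: yes → false
  requested budget > 2036545 USD: 1349301 > 2036545 is false
  is a resubmission: yes → true
  program area ∈ {cs, social}: cs is in the set → true
  years since PhD ≤ 12 years: 33 ≤ 12 is false
  support letters ≤ 2: 4 ≤ 2 is false
  mean reviewer score > 2.5: 4.1 > 2.5 is true
  PI h-index ≤ 84: 22 ≤ 84 is true
  project duration > 67 months: 24 > 67 is false
  institutional cost-share ≥ 50%: 58 ≥ 50 is true
  institutional cost-share between 13% and 37%: 58 in [13, 37] is false
  program area ∈ {bio, chem, physics, social}: cs is not in the set → false
  PI h-index ≤ 62: 22 ≤ 62 is true
Combine:
[1] true OR false = true
[2.1] NOT false = true
[2] true OR false = true
[3.2] NOT true = false
[3] true OR false = true
[4] false OR false OR true = true
[5.3] NOT true = false
[5] true OR false OR false = true
[6.2] NOT false = true
[6] false OR true OR true = true
[root] true AND true AND true AND true AND true AND true = true
Overall: true → funded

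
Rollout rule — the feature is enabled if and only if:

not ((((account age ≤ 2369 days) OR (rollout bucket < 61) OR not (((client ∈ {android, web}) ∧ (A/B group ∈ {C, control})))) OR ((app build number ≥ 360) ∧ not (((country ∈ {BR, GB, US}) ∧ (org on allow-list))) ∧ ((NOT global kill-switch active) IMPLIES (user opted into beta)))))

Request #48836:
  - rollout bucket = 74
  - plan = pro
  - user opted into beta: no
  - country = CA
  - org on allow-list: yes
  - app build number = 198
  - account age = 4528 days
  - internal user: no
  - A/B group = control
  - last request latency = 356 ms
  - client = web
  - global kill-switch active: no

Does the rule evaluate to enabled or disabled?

Enabled

Atomic conditions:
  account age ≤ 2369 days: 4528 ≤ 2369 is false
  rollout bucket < 61: 74 < 61 is false
  client ∈ {android, web}: web is in the set → true
  A/B group ∈ {C, control}: control is in the set → true
  app build number ≥ 360: 198 ≥ 360 is false
  country ∈ {BR, GB, US}: CA is not in the set → false
  org on allow-list: yes → true
  NOT global kill-switch active: no → true
  user opted into beta: no → false
Combine:
[1.1.3.1] true AND true = true
[1.1.3] NOT true = false
[1.1] false OR false OR false = false
[1.2.2.1] false AND true = false
[1.2.2] NOT false = true
[1.2.3] true → false = false
[1.2] false AND true AND false = false
[1] false OR false = false
[root] NOT false = true
Overall: true → enabled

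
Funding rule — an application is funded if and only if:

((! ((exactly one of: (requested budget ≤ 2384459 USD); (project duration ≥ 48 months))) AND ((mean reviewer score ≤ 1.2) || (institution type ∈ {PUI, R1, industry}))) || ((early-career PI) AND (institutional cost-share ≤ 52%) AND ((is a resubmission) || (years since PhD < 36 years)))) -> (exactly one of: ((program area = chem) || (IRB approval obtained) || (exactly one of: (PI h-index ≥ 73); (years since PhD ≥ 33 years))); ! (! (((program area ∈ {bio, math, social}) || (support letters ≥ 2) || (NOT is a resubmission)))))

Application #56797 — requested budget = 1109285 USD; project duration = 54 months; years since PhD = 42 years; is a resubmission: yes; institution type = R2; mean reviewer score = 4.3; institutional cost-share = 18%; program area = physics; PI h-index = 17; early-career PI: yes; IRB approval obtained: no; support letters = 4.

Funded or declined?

Declined

Atomic conditions:
  requested budget ≤ 2384459 USD: 1109285 ≤ 2384459 is true
  project duration ≥ 48 months: 54 ≥ 48 is true
  mean reviewer score ≤ 1.2: 4.3 ≤ 1.2 is false
  institution type ∈ {PUI, R1, industry}: R2 is not in the set → false
  early-career PI: yes → true
  institutional cost-share ≤ 52%: 18 ≤ 52 is true
  is a resubmission: yes → true
  years since PhD < 36 years: 42 < 36 is false
  program area = chem: physics == chem is false
  IRB approval obtained: no → false
  PI h-index ≥ 73: 17 ≥ 73 is false
  years since PhD ≥ 33 years: 42 ≥ 33 is true
  program area ∈ {bio, math, social}: physics is not in the set → false
  support letters ≥ 2: 4 ≥ 2 is true
  NOT is a resubmission: yes → false
Combine:
[1.1.1.1] exactly-one(true, true) = false
[1.1.1] NOT false = true
[1.1.2] false OR false = false
[1.1] true AND false = false
[1.2.3] true OR false = true
[1.2] true AND true AND true = true
[1] false OR true = true
[2.1.3] exactly-one(false, true) = true
[2.1] false OR false OR true = true
[2.2.1.1] false OR true OR false = true
[2.2.1] NOT true = false
[2.2] NOT false = true
[2] exactly-one(true, true) = false
[root] true → false = false
Overall: false → declined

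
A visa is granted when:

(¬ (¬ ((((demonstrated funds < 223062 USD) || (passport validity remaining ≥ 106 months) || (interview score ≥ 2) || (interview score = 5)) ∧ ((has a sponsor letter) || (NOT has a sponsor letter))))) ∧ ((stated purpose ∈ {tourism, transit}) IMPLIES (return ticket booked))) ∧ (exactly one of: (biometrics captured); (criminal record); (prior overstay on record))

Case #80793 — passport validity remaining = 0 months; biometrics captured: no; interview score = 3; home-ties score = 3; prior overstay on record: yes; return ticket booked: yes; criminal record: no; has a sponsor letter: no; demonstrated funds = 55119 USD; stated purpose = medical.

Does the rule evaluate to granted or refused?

Atomic conditions:
  demonstrated funds < 223062 USD: 55119 < 223062 is true
  passport validity remaining ≥ 106 months: 0 ≥ 106 is false
  interview score ≥ 2: 3 ≥ 2 is true
  interview score = 5: 3 == 5 is false
  has a sponsor letter: no → false
  NOT has a sponsor letter: no → true
  stated purpose ∈ {tourism, transit}: medical is not in the set → false
  return ticket booked: yes → true
  biometrics captured: no → false
  criminal record: no → false
  prior overstay on record: yes → true
Combine:
[1.1.1.1.1] true OR false OR true OR false = true
[1.1.1.1.2] false OR true = true
[1.1.1.1] true AND true = true
[1.1.1] NOT true = false
[1.1] NOT false = true
[1.2] false → true (antecedent false ⇒ implication holds) = true
[1] true AND true = true
[2] exactly-one(false, false, true) = true
[root] true AND true = true
Overall: true → granted

Granted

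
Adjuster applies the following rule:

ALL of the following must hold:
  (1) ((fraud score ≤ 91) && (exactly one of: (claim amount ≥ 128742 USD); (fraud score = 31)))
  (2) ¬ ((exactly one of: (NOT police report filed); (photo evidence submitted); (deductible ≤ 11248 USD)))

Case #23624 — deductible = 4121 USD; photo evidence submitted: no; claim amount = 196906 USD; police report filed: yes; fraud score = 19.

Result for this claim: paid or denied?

Atomic conditions:
  fraud score ≤ 91: 19 ≤ 91 is true
  claim amount ≥ 128742 USD: 196906 ≥ 128742 is true
  fraud score = 31: 19 == 31 is false
  NOT police report filed: yes → false
  photo evidence submitted: no → false
  deductible ≤ 11248 USD: 4121 ≤ 11248 is true
Combine:
[1.2] exactly-one(true, false) = true
[1] true AND true = true
[2.1] exactly-one(false, false, true) = true
[2] NOT true = false
[root] true AND false = false
Overall: false → denied

Denied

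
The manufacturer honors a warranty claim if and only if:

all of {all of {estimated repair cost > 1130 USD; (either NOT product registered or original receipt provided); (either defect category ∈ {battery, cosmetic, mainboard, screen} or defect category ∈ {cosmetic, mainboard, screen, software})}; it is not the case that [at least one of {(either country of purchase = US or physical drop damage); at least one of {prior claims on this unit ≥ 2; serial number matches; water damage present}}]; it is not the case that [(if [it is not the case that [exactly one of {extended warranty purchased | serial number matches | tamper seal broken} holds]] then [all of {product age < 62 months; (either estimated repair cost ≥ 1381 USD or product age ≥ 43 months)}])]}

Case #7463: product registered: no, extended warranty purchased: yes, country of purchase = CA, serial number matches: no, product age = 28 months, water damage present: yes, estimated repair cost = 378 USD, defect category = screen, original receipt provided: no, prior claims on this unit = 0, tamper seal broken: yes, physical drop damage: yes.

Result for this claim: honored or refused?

Atomic conditions:
  estimated repair cost > 1130 USD: 378 > 1130 is false
  NOT product registered: no → true
  original receipt provided: no → false
  defect category ∈ {battery, cosmetic, mainboard, screen}: screen is in the set → true
  defect category ∈ {cosmetic, mainboard, screen, software}: screen is in the set → true
  country of purchase = US: CA == US is false
  physical drop damage: yes → true
  prior claims on this unit ≥ 2: 0 ≥ 2 is false
  serial number matches: no → false
  water damage present: yes → true
  extended warranty purchased: yes → true
  tamper seal broken: yes → true
  product age < 62 months: 28 < 62 is true
  estimated repair cost ≥ 1381 USD: 378 ≥ 1381 is false
  product age ≥ 43 months: 28 ≥ 43 is false
Combine:
[1.2] true OR false = true
[1.3] true OR true = true
[1] false AND true AND true = false
[2.1.1] false OR true = true
[2.1.2] false OR false OR true = true
[2.1] true OR true = true
[2] NOT true = false
[3.1.1.1] exactly-one(true, false, true) = false
[3.1.1] NOT false = true
[3.1.2.2] false OR false = false
[3.1.2] true AND false = false
[3.1] true → false = false
[3] NOT false = true
[root] false AND false AND true = false
Overall: false → refused

Refused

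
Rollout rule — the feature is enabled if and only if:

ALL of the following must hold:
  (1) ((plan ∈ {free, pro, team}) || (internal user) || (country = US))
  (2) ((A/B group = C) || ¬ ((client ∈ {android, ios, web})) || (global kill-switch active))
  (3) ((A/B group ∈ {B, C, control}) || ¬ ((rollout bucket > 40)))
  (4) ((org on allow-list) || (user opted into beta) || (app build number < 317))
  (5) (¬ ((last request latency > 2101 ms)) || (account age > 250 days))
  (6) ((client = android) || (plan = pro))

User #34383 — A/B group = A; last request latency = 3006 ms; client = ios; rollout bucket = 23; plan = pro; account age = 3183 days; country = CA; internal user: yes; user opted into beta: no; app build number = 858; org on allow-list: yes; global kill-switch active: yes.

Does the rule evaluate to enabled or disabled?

Enabled

Atomic conditions:
  plan ∈ {free, pro, team}: pro is in the set → true
  internal user: yes → true
  country = US: CA == US is false
  A/B group = C: A == C is false
  client ∈ {android, ios, web}: ios is in the set → true
  global kill-switch active: yes → true
  A/B group ∈ {B, C, control}: A is not in the set → false
  rollout bucket > 40: 23 > 40 is false
  org on allow-list: yes → true
  user opted into beta: no → false
  app build number < 317: 858 < 317 is false
  last request latency > 2101 ms: 3006 > 2101 is true
  account age > 250 days: 3183 > 250 is true
  client = android: ios == android is false
  plan = pro: pro == pro is true
Combine:
[1] true OR true OR false = true
[2.2] NOT true = false
[2] false OR false OR true = true
[3.2] NOT false = true
[3] false OR true = true
[4] true OR false OR false = true
[5.1] NOT true = false
[5] false OR true = true
[6] false OR true = true
[root] true AND true AND true AND true AND true AND true = true
Overall: true → enabled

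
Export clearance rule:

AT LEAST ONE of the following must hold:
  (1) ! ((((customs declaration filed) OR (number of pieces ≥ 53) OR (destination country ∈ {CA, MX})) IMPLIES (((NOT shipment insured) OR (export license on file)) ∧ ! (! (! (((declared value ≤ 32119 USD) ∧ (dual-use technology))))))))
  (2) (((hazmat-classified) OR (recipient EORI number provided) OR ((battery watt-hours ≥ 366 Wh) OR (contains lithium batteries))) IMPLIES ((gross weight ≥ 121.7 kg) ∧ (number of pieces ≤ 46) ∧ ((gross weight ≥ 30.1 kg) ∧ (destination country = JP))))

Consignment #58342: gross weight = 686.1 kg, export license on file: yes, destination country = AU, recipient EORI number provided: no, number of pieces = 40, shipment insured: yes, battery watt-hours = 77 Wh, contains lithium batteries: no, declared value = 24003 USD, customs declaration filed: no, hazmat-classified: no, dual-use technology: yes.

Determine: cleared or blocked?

Atomic conditions:
  customs declaration filed: no → false
  number of pieces ≥ 53: 40 ≥ 53 is false
  destination country ∈ {CA, MX}: AU is not in the set → false
  NOT shipment insured: yes → false
  export license on file: yes → true
  declared value ≤ 32119 USD: 24003 ≤ 32119 is true
  dual-use technology: yes → true
  hazmat-classified: no → false
  recipient EORI number provided: no → false
  battery watt-hours ≥ 366 Wh: 77 ≥ 366 is false
  contains lithium batteries: no → false
  gross weight ≥ 121.7 kg: 686.1 ≥ 121.7 is true
  number of pieces ≤ 46: 40 ≤ 46 is true
  gross weight ≥ 30.1 kg: 686.1 ≥ 30.1 is true
  destination country = JP: AU == JP is false
Combine:
[1.1.1] false OR false OR false = false
[1.1.2.1] false OR true = true
[1.1.2.2.1.1.1] true AND true = true
[1.1.2.2.1.1] NOT true = false
[1.1.2.2.1] NOT false = true
[1.1.2.2] NOT true = false
[1.1.2] true AND false = false
[1.1] false → false (antecedent false ⇒ implication holds) = true
[1] NOT true = false
[2.1.3] false OR false = false
[2.1] false OR false OR false = false
[2.2.3] true AND false = false
[2.2] true AND true AND false = false
[2] false → false (antecedent false ⇒ implication holds) = true
[root] false OR true = true
Overall: true → cleared

Cleared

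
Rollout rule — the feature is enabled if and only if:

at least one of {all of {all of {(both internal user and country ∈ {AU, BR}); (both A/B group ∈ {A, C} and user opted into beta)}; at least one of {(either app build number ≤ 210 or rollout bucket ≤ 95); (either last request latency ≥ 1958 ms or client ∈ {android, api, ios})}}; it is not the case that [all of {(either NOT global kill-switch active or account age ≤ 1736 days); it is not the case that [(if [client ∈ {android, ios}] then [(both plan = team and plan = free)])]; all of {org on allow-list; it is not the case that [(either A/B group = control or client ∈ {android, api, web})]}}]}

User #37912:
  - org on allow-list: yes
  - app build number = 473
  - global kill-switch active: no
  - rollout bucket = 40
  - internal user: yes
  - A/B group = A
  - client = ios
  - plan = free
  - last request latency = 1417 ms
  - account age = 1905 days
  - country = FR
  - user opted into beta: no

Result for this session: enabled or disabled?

Disabled

Atomic conditions:
  internal user: yes → true
  country ∈ {AU, BR}: FR is not in the set → false
  A/B group ∈ {A, C}: A is in the set → true
  user opted into beta: no → false
  app build number ≤ 210: 473 ≤ 210 is false
  rollout bucket ≤ 95: 40 ≤ 95 is true
  last request latency ≥ 1958 ms: 1417 ≥ 1958 is false
  client ∈ {android, api, ios}: ios is in the set → true
  NOT global kill-switch active: no → true
  account age ≤ 1736 days: 1905 ≤ 1736 is false
  client ∈ {android, ios}: ios is in the set → true
  plan = team: free == team is false
  plan = free: free == free is true
  org on allow-list: yes → true
  A/B group = control: A == control is false
  client ∈ {android, api, web}: ios is not in the set → false
Combine:
[1.1.1] true AND false = false
[1.1.2] true AND false = false
[1.1] false AND false = false
[1.2.1] false OR true = true
[1.2.2] false OR true = true
[1.2] true OR true = true
[1] false AND true = false
[2.1.1] true OR false = true
[2.1.2.1.2] false AND true = false
[2.1.2.1] true → false = false
[2.1.2] NOT false = true
[2.1.3.2.1] false OR false = false
[2.1.3.2] NOT false = true
[2.1.3] true AND true = true
[2.1] true AND true AND true = true
[2] NOT true = false
[root] false OR false = false
Overall: false → disabled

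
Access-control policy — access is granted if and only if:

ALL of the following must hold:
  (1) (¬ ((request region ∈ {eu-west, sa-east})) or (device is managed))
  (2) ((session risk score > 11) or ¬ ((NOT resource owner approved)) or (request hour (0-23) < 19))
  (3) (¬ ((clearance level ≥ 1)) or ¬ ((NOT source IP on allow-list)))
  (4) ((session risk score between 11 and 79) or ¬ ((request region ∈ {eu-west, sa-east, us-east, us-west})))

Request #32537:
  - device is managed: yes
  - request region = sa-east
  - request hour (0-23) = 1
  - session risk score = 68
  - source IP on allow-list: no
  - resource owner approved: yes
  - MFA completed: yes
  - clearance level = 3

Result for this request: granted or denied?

Atomic conditions:
  request region ∈ {eu-west, sa-east}: sa-east is in the set → true
  device is managed: yes → true
  session risk score > 11: 68 > 11 is true
  NOT resource owner approved: yes → false
  request hour (0-23) < 19: 1 < 19 is true
  clearance level ≥ 1: 3 ≥ 1 is true
  NOT source IP on allow-list: no → true
  session risk score between 11 and 79: 68 in [11, 79] is true
  request region ∈ {eu-west, sa-east, us-east, us-west}: sa-east is in the set → true
Combine:
[1.1] NOT true = false
[1] false OR true = true
[2.2] NOT false = true
[2] true OR true OR true = true
[3.1] NOT true = false
[3.2] NOT true = false
[3] false OR false = false
[4.2] NOT true = false
[4] true OR false = true
[root] true AND true AND false AND true = false
Overall: false → denied

Denied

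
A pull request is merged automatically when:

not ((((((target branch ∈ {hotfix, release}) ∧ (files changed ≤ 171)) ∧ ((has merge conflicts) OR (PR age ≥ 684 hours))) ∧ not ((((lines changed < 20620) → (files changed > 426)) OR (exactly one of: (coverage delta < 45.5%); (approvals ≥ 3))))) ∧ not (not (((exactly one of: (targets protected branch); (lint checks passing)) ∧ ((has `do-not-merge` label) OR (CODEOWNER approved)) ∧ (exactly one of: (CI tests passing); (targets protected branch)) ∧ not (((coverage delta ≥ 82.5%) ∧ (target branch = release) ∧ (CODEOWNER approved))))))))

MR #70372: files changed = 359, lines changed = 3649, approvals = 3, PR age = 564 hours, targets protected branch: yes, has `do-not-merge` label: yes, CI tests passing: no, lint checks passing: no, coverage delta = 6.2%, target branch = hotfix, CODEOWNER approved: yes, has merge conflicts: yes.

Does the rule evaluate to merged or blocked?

Atomic conditions:
  target branch ∈ {hotfix, release}: hotfix is in the set → true
  files changed ≤ 171: 359 ≤ 171 is false
  has merge conflicts: yes → true
  PR age ≥ 684 hours: 564 ≥ 684 is false
  lines changed < 20620: 3649 < 20620 is true
  files changed > 426: 359 > 426 is false
  coverage delta < 45.5%: 6.2 < 45.5 is true
  approvals ≥ 3: 3 ≥ 3 is true
  targets protected branch: yes → true
  lint checks passing: no → false
  has `do-not-merge` label: yes → true
  CODEOWNER approved: yes → true
  CI tests passing: no → false
  coverage delta ≥ 82.5%: 6.2 ≥ 82.5 is false
  target branch = release: hotfix == release is false
Combine:
[1.1.1.1] true AND false = false
[1.1.1.2] true OR false = true
[1.1.1] false AND true = false
[1.1.2.1.1] true → false = false
[1.1.2.1.2] exactly-one(true, true) = false
[1.1.2.1] false OR false = false
[1.1.2] NOT false = true
[1.1] false AND true = false
[1.2.1.1.1] exactly-one(true, false) = true
[1.2.1.1.2] true OR true = true
[1.2.1.1.3] exactly-one(false, true) = true
[1.2.1.1.4.1] false AND false AND true = false
[1.2.1.1.4] NOT false = true
[1.2.1.1] true AND true AND true AND true = true
[1.2.1] NOT true = false
[1.2] NOT false = true
[1] false AND true = false
[root] NOT false = true
Overall: true → merged

Merged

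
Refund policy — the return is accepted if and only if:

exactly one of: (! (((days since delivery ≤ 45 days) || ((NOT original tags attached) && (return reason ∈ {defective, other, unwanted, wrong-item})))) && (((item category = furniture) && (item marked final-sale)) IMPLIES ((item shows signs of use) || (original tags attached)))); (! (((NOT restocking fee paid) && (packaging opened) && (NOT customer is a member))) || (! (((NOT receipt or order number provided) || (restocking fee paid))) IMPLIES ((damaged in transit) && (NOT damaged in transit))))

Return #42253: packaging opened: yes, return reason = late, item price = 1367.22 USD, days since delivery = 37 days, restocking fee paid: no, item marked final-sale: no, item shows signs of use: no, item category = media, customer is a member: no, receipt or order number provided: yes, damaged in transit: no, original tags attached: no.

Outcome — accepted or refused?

Atomic conditions:
  days since delivery ≤ 45 days: 37 ≤ 45 is true
  NOT original tags attached: no → true
  return reason ∈ {defective, other, unwanted, wrong-item}: late is not in the set → false
  item category = furniture: media == furniture is false
  item marked final-sale: no → false
  item shows signs of use: no → false
  original tags attached: no → false
  NOT restocking fee paid: no → true
  packaging opened: yes → true
  NOT customer is a member: no → true
  NOT receipt or order number provided: yes → false
  restocking fee paid: no → false
  damaged in transit: no → false
  NOT damaged in transit: no → true
Combine:
[1.1.1.2] true AND false = false
[1.1.1] true OR false = true
[1.1] NOT true = false
[1.2.1] false AND false = false
[1.2.2] false OR false = false
[1.2] false → false (antecedent false ⇒ implication holds) = true
[1] false AND true = false
[2.1.1] true AND true AND true = true
[2.1] NOT true = false
[2.2.1.1] false OR false = false
[2.2.1] NOT false = true
[2.2.2] false AND true = false
[2.2] true → false = false
[2] false OR false = false
[root] exactly-one(false, false) = false
Overall: false → refused

Refused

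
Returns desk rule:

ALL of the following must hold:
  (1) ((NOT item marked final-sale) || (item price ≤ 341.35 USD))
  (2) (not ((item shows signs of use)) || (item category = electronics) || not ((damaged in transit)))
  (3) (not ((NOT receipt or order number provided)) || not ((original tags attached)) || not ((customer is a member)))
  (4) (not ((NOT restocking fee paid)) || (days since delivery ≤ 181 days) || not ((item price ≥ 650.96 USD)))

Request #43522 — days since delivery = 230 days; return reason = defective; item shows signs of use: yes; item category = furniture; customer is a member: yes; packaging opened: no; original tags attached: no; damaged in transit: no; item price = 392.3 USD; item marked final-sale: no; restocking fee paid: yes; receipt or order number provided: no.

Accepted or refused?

Atomic conditions:
  NOT item marked final-sale: no → true
  item price ≤ 341.35 USD: 392.3 ≤ 341.35 is false
  item shows signs of use: yes → true
  item category = electronics: furniture == electronics is false
  damaged in transit: no → false
  NOT receipt or order number provided: no → true
  original tags attached: no → false
  customer is a member: yes → true
  NOT restocking fee paid: yes → false
  days since delivery ≤ 181 days: 230 ≤ 181 is false
  item price ≥ 650.96 USD: 392.3 ≥ 650.96 is false
Combine:
[1] true OR false = true
[2.1] NOT true = false
[2.3] NOT false = true
[2] false OR false OR true = true
[3.1] NOT true = false
[3.2] NOT false = true
[3.3] NOT true = false
[3] false OR true OR false = true
[4.1] NOT false = true
[4.3] NOT false = true
[4] true OR false OR true = true
[root] true AND true AND true AND true = true
Overall: true → accepted

Accepted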